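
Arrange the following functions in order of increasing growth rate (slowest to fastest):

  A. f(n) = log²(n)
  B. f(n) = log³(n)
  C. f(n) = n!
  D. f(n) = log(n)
D < A < B < C

Comparing growth rates:
D = log(n) is O(log n)
A = log²(n) is O(log² n)
B = log³(n) is O(log³ n)
C = n! is O(n!)

Therefore, the order from slowest to fastest is: D < A < B < C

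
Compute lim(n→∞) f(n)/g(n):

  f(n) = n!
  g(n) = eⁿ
∞

Since n! (O(n!)) grows faster than eⁿ (O(eⁿ)),
the ratio f(n)/g(n) → ∞ as n → ∞.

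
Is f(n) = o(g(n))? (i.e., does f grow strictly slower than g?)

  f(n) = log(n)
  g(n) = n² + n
True

f(n) = log(n) is O(log n), and g(n) = n² + n is O(n²).
Since O(log n) grows strictly slower than O(n²), f(n) = o(g(n)) is true.
This means lim(n→∞) f(n)/g(n) = 0.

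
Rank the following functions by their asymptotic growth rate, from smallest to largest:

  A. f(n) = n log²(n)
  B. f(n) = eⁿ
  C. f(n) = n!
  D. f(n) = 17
D < A < B < C

Comparing growth rates:
D = 17 is O(1)
A = n log²(n) is O(n log² n)
B = eⁿ is O(eⁿ)
C = n! is O(n!)

Therefore, the order from slowest to fastest is: D < A < B < C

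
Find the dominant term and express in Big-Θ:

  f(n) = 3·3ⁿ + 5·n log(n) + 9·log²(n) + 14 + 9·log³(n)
Θ(3ⁿ)

Order the terms by growth rate: 14 ≺ 9·log²(n) ≺ 9·log³(n) ≺ 5·n log(n) ≺ 3·3ⁿ.
The fastest-growing term 3·3ⁿ dominates as n → ∞; dropping its constant factor gives Θ(3ⁿ).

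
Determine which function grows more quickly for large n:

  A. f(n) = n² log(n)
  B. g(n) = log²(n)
A

f(n) = n² log(n) is O(n² log n), while g(n) = log²(n) is O(log² n).
Since O(n² log n) grows faster than O(log² n), f(n) dominates.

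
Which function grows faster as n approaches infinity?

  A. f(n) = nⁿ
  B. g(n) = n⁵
A

f(n) = nⁿ is O(nⁿ), while g(n) = n⁵ is O(n⁵).
Since O(nⁿ) grows faster than O(n⁵), f(n) dominates.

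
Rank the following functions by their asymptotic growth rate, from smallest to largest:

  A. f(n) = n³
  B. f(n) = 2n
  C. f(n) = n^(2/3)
C < B < A

Comparing growth rates:
C = n^(2/3) is O(n^(2/3))
B = 2n is O(n)
A = n³ is O(n³)

Therefore, the order from slowest to fastest is: C < B < A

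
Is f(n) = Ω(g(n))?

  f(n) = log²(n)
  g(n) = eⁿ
False

f(n) = log²(n) is O(log² n), and g(n) = eⁿ is O(eⁿ).
Since O(log² n) grows slower than O(eⁿ), f(n) = Ω(g(n)) is false.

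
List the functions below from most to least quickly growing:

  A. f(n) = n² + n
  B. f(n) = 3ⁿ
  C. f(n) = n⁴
B > C > A

Comparing growth rates:
B = 3ⁿ is O(3ⁿ)
C = n⁴ is O(n⁴)
A = n² + n is O(n²)

Therefore, the order from fastest to slowest is: B > C > A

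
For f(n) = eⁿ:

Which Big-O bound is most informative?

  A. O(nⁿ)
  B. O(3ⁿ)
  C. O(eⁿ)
C

f(n) = eⁿ is O(eⁿ).
All listed options are valid Big-O bounds (upper bounds),
but O(eⁿ) is the tightest (smallest valid bound).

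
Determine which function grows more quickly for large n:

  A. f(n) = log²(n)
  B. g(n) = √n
B

f(n) = log²(n) is O(log² n), while g(n) = √n is O(√n).
Since O(√n) grows faster than O(log² n), g(n) dominates.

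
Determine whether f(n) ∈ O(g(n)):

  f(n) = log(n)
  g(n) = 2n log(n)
True

f(n) = log(n) is O(log n), and g(n) = 2n log(n) is O(n log n).
Since O(log n) ⊆ O(n log n) (f grows no faster than g), f(n) = O(g(n)) is true.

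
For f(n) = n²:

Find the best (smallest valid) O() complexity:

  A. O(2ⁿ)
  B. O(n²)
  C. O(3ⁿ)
B

f(n) = n² is O(n²).
All listed options are valid Big-O bounds (upper bounds),
but O(n²) is the tightest (smallest valid bound).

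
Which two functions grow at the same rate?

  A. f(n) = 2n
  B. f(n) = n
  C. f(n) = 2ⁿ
A and B

Examining each function:
  A. 2n is O(n)
  B. n is O(n)
  C. 2ⁿ is O(2ⁿ)

Functions A and B both have the same complexity class.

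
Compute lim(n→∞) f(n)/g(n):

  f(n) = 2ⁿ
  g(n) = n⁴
∞

Since 2ⁿ (O(2ⁿ)) grows faster than n⁴ (O(n⁴)),
the ratio f(n)/g(n) → ∞ as n → ∞.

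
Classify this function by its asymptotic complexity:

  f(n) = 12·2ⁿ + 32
O(2ⁿ)

The dominant term in 12·2ⁿ + 32 is 12·2ⁿ, which is Θ(2ⁿ).
Lower-order terms (32) are asymptotically negligible.
Constants are absorbed, so the tightest bound is O(2ⁿ).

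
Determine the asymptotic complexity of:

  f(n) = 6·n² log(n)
O(n² log n)

The dominant term in 6·n² log(n) is 6·n² log(n), which is Θ(n² log n).
Constants are absorbed, so the tightest bound is O(n² log n).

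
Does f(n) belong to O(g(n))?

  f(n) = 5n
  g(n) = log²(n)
False

f(n) = 5n is O(n), and g(n) = log²(n) is O(log² n).
Since O(n) grows faster than O(log² n), f(n) = O(g(n)) is false.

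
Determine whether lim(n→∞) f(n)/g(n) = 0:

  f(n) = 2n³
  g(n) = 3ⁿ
True

f(n) = 2n³ is O(n³), and g(n) = 3ⁿ is O(3ⁿ).
Since O(n³) grows strictly slower than O(3ⁿ), f(n) = o(g(n)) is true.
This means lim(n→∞) f(n)/g(n) = 0.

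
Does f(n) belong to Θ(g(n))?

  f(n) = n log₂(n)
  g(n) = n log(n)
True

f(n) = n log₂(n) and g(n) = n log(n) are both O(n log n).
Since they have the same asymptotic growth rate, f(n) = Θ(g(n)) is true.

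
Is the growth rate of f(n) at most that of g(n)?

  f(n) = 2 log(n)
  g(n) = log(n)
True

f(n) = 2 log(n) and g(n) = log(n) are both O(log n).
Big-O permits equal growth rates (f ≤ c·g for some c), so f(n) = O(g(n)) is true.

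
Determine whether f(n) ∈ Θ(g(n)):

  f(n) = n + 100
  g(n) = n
True

f(n) = n + 100 and g(n) = n are both O(n).
Since they have the same asymptotic growth rate, f(n) = Θ(g(n)) is true.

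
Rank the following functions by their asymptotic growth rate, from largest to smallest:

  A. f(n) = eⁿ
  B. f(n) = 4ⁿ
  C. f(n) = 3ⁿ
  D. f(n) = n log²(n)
B > C > A > D

Comparing growth rates:
B = 4ⁿ is O(4ⁿ)
C = 3ⁿ is O(3ⁿ)
A = eⁿ is O(eⁿ)
D = n log²(n) is O(n log² n)

Therefore, the order from fastest to slowest is: B > C > A > D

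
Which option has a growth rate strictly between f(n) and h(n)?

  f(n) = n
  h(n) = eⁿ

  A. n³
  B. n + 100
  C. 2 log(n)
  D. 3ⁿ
A

We need g(n) with n = o(g(n)) and g(n) = o(eⁿ), i.e. O(n) ≺ g ≺ O(eⁿ).
Check each option:
  A. n³ — O(n³) is strictly between O(n) and O(eⁿ) ✓
  B. n + 100 — O(n) does not grow strictly faster than f(n)
  C. 2 log(n) — O(log n) does not grow strictly faster than f(n)
  D. 3ⁿ — O(3ⁿ) does not grow strictly slower than h(n)

Only option A (n³) lies strictly between.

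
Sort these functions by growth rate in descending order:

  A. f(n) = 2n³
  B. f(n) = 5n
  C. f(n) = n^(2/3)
A > B > C

Comparing growth rates:
A = 2n³ is O(n³)
B = 5n is O(n)
C = n^(2/3) is O(n^(2/3))

Therefore, the order from fastest to slowest is: A > B > C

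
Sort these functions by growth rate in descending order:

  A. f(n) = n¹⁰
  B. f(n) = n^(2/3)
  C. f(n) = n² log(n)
A > C > B

Comparing growth rates:
A = n¹⁰ is O(n¹⁰)
C = n² log(n) is O(n² log n)
B = n^(2/3) is O(n^(2/3))

Therefore, the order from fastest to slowest is: A > C > B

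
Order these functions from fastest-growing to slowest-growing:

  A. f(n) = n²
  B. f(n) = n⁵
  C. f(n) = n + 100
B > A > C

Comparing growth rates:
B = n⁵ is O(n⁵)
A = n² is O(n²)
C = n + 100 is O(n)

Therefore, the order from fastest to slowest is: B > A > C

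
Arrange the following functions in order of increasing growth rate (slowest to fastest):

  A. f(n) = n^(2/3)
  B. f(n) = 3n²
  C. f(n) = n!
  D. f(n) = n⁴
A < B < D < C

Comparing growth rates:
A = n^(2/3) is O(n^(2/3))
B = 3n² is O(n²)
D = n⁴ is O(n⁴)
C = n! is O(n!)

Therefore, the order from slowest to fastest is: A < B < D < C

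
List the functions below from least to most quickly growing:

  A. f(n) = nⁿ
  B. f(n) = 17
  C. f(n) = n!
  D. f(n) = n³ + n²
B < D < C < A

Comparing growth rates:
B = 17 is O(1)
D = n³ + n² is O(n³)
C = n! is O(n!)
A = nⁿ is O(nⁿ)

Therefore, the order from slowest to fastest is: B < D < C < A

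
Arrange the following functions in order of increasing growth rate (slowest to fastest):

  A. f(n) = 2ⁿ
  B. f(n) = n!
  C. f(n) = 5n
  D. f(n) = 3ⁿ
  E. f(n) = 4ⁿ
C < A < D < E < B

Comparing growth rates:
C = 5n is O(n)
A = 2ⁿ is O(2ⁿ)
D = 3ⁿ is O(3ⁿ)
E = 4ⁿ is O(4ⁿ)
B = n! is O(n!)

Therefore, the order from slowest to fastest is: C < A < D < E < B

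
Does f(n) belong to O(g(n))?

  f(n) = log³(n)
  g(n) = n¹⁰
True

f(n) = log³(n) is O(log³ n), and g(n) = n¹⁰ is O(n¹⁰).
Since O(log³ n) ⊆ O(n¹⁰) (f grows no faster than g), f(n) = O(g(n)) is true.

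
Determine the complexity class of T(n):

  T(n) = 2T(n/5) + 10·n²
Θ(n²)

Master Theorem: a = 2, b = 5, f(n) = 10·n².
Compute the critical exponent d = log₅(2) = 0.431.
Compare f(n) = Θ(n²) against n^d:
  k = 2 > d = 0.431, so f(n) = Ω(n^(d+ε)) — Case 3.
  Regularity: a·(n/b)^2/n^2 = a/b^2 = 2/25 < 1 ✓.
  The top-level work dominates: T(n) = Θ(f(n)) = Θ(n²).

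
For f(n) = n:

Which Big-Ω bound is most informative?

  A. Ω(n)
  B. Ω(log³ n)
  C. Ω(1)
A

f(n) = n is Ω(n).
All listed options are valid Big-Ω bounds (lower bounds),
but Ω(n) is the tightest (largest valid bound).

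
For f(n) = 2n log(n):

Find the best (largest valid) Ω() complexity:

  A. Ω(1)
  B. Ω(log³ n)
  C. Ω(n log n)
C

f(n) = 2n log(n) is Ω(n log n).
All listed options are valid Big-Ω bounds (lower bounds),
but Ω(n log n) is the tightest (largest valid bound).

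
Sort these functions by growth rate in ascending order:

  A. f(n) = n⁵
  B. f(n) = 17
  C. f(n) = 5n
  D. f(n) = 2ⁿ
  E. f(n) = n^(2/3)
B < E < C < A < D

Comparing growth rates:
B = 17 is O(1)
E = n^(2/3) is O(n^(2/3))
C = 5n is O(n)
A = n⁵ is O(n⁵)
D = 2ⁿ is O(2ⁿ)

Therefore, the order from slowest to fastest is: B < E < C < A < D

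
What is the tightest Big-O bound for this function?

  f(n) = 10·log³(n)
O(log³ n)

The dominant term in 10·log³(n) is 10·log³(n), which is Θ(log³ n).
Constants are absorbed, so the tightest bound is O(log³ n).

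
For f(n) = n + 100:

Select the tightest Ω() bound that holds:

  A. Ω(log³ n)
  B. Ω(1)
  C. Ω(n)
C

f(n) = n + 100 is Ω(n).
All listed options are valid Big-Ω bounds (lower bounds),
but Ω(n) is the tightest (largest valid bound).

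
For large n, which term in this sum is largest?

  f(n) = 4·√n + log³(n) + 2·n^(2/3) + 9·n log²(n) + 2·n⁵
2·n⁵

Looking at each term:
  - 4·√n is O(√n)
  - log³(n) is O(log³ n)
  - 2·n^(2/3) is O(n^(2/3))
  - 9·n log²(n) is O(n log² n)
  - 2·n⁵ is O(n⁵)

The term 2·n⁵ (O(n⁵)) grows fastest and dominates all others.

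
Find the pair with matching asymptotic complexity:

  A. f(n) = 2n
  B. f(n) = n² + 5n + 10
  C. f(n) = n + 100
A and C

Examining each function:
  A. 2n is O(n)
  B. n² + 5n + 10 is O(n²)
  C. n + 100 is O(n)

Functions A and C both have the same complexity class.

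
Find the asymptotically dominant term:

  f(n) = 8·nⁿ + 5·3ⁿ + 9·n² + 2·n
8·nⁿ

Looking at each term:
  - 8·nⁿ is O(nⁿ)
  - 5·3ⁿ is O(3ⁿ)
  - 9·n² is O(n²)
  - 2·n is O(n)

The term 8·nⁿ (O(nⁿ)) grows fastest and dominates all others.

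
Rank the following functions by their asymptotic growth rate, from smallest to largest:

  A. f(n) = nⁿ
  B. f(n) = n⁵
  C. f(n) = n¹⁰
B < C < A

Comparing growth rates:
B = n⁵ is O(n⁵)
C = n¹⁰ is O(n¹⁰)
A = nⁿ is O(nⁿ)

Therefore, the order from slowest to fastest is: B < C < A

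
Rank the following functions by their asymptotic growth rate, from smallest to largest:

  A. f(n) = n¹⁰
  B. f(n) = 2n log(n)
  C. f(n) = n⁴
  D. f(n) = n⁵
B < C < D < A

Comparing growth rates:
B = 2n log(n) is O(n log n)
C = n⁴ is O(n⁴)
D = n⁵ is O(n⁵)
A = n¹⁰ is O(n¹⁰)

Therefore, the order from slowest to fastest is: B < C < D < A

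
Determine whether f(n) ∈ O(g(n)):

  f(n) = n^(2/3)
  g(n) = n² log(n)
True

f(n) = n^(2/3) is O(n^(2/3)), and g(n) = n² log(n) is O(n² log n).
Since O(n^(2/3)) ⊆ O(n² log n) (f grows no faster than g), f(n) = O(g(n)) is true.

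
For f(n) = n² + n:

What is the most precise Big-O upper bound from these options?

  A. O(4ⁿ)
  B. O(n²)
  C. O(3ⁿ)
B

f(n) = n² + n is O(n²).
All listed options are valid Big-O bounds (upper bounds),
but O(n²) is the tightest (smallest valid bound).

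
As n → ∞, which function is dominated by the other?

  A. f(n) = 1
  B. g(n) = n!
A

f(n) = 1 is O(1), while g(n) = n! is O(n!).
Since O(1) grows slower than O(n!), f(n) is dominated.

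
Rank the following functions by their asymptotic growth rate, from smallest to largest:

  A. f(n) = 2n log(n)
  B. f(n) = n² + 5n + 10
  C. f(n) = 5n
C < A < B

Comparing growth rates:
C = 5n is O(n)
A = 2n log(n) is O(n log n)
B = n² + 5n + 10 is O(n²)

Therefore, the order from slowest to fastest is: C < A < B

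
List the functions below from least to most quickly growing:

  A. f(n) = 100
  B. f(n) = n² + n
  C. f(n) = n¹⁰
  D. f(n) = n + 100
A < D < B < C

Comparing growth rates:
A = 100 is O(1)
D = n + 100 is O(n)
B = n² + n is O(n²)
C = n¹⁰ is O(n¹⁰)

Therefore, the order from slowest to fastest is: A < D < B < C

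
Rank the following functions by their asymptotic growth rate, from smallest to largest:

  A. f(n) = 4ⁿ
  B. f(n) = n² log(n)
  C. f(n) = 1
C < B < A

Comparing growth rates:
C = 1 is O(1)
B = n² log(n) is O(n² log n)
A = 4ⁿ is O(4ⁿ)

Therefore, the order from slowest to fastest is: C < B < A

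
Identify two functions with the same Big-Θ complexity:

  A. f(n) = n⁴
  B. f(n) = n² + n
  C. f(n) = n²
B and C

Examining each function:
  A. n⁴ is O(n⁴)
  B. n² + n is O(n²)
  C. n² is O(n²)

Functions B and C both have the same complexity class.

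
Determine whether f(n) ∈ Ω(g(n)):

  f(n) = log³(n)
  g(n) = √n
False

f(n) = log³(n) is O(log³ n), and g(n) = √n is O(√n).
Since O(log³ n) grows slower than O(√n), f(n) = Ω(g(n)) is false.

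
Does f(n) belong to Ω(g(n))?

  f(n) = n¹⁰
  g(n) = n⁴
True

f(n) = n¹⁰ is O(n¹⁰), and g(n) = n⁴ is O(n⁴).
Since O(n¹⁰) grows at least as fast as O(n⁴), f(n) = Ω(g(n)) is true.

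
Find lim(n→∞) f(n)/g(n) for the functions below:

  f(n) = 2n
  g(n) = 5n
2/5

Since 2n and 5n have the same growth rate (O(n)),
the ratio converges to a constant: 2/5.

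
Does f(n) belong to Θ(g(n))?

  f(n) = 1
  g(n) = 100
True

f(n) = 1 and g(n) = 100 are both O(1).
Since they have the same asymptotic growth rate, f(n) = Θ(g(n)) is true.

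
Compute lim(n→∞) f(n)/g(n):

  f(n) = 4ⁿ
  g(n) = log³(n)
∞

Since 4ⁿ (O(4ⁿ)) grows faster than log³(n) (O(log³ n)),
the ratio f(n)/g(n) → ∞ as n → ∞.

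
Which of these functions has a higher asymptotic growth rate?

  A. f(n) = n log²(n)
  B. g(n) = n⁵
B

f(n) = n log²(n) is O(n log² n), while g(n) = n⁵ is O(n⁵).
Since O(n⁵) grows faster than O(n log² n), g(n) dominates.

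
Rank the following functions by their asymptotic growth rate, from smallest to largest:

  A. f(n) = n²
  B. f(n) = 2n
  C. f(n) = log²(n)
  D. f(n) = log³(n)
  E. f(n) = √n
C < D < E < B < A

Comparing growth rates:
C = log²(n) is O(log² n)
D = log³(n) is O(log³ n)
E = √n is O(√n)
B = 2n is O(n)
A = n² is O(n²)

Therefore, the order from slowest to fastest is: C < D < E < B < A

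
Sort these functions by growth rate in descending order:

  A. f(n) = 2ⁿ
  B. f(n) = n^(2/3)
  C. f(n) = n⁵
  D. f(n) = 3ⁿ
D > A > C > B

Comparing growth rates:
D = 3ⁿ is O(3ⁿ)
A = 2ⁿ is O(2ⁿ)
C = n⁵ is O(n⁵)
B = n^(2/3) is O(n^(2/3))

Therefore, the order from fastest to slowest is: D > A > C > B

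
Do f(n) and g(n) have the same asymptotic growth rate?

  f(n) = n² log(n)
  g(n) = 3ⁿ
False

f(n) = n² log(n) is O(n² log n), and g(n) = 3ⁿ is O(3ⁿ).
Since they have different growth rates, f(n) = Θ(g(n)) is false.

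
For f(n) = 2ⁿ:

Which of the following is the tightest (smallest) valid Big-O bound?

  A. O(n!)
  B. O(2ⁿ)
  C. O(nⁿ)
B

f(n) = 2ⁿ is O(2ⁿ).
All listed options are valid Big-O bounds (upper bounds),
but O(2ⁿ) is the tightest (smallest valid bound).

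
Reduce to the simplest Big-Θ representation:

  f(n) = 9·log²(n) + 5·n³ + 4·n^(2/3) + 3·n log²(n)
Θ(n³)

Order the terms by growth rate: 9·log²(n) ≺ 4·n^(2/3) ≺ 3·n log²(n) ≺ 5·n³.
The fastest-growing term 5·n³ dominates as n → ∞; dropping its constant factor gives Θ(n³).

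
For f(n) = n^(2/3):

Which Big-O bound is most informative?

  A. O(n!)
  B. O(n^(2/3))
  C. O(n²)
B

f(n) = n^(2/3) is O(n^(2/3)).
All listed options are valid Big-O bounds (upper bounds),
but O(n^(2/3)) is the tightest (smallest valid bound).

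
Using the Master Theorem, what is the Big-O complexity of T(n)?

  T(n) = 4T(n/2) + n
Θ(n²)

Master Theorem: a = 4, b = 2, f(n) = n.
Compute the critical exponent d = log₂(4) = 2.
Compare f(n) = Θ(n) against n^d:
  k = 1 < d = 2, so f(n) = O(n^(d-ε)) — Case 1.
  The recursion cost dominates: T(n) = Θ(n^d) = Θ(n²).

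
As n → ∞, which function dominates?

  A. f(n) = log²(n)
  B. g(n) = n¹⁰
B

f(n) = log²(n) is O(log² n), while g(n) = n¹⁰ is O(n¹⁰).
Since O(n¹⁰) grows faster than O(log² n), g(n) dominates.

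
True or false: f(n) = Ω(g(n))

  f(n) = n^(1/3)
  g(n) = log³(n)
True

f(n) = n^(1/3) is O(n^(1/3)), and g(n) = log³(n) is O(log³ n).
Since O(n^(1/3)) grows at least as fast as O(log³ n), f(n) = Ω(g(n)) is true.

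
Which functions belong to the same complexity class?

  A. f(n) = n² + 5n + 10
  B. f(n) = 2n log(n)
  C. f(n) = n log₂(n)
B and C

Examining each function:
  A. n² + 5n + 10 is O(n²)
  B. 2n log(n) is O(n log n)
  C. n log₂(n) is O(n log n)

Functions B and C both have the same complexity class.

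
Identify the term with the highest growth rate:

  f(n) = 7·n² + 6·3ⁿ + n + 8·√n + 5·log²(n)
6·3ⁿ

Looking at each term:
  - 7·n² is O(n²)
  - 6·3ⁿ is O(3ⁿ)
  - n is O(n)
  - 8·√n is O(√n)
  - 5·log²(n) is O(log² n)

The term 6·3ⁿ (O(3ⁿ)) grows fastest and dominates all others.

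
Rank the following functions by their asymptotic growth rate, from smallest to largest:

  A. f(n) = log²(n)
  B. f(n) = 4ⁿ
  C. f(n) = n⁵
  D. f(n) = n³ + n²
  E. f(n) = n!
A < D < C < B < E

Comparing growth rates:
A = log²(n) is O(log² n)
D = n³ + n² is O(n³)
C = n⁵ is O(n⁵)
B = 4ⁿ is O(4ⁿ)
E = n! is O(n!)

Therefore, the order from slowest to fastest is: A < D < C < B < E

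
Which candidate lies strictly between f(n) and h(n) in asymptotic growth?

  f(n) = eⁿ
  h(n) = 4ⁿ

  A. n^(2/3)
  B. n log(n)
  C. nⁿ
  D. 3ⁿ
D

We need g(n) with eⁿ = o(g(n)) and g(n) = o(4ⁿ), i.e. O(eⁿ) ≺ g ≺ O(4ⁿ).
Check each option:
  A. n^(2/3) — O(n^(2/3)) does not grow strictly faster than f(n)
  B. n log(n) — O(n log n) does not grow strictly faster than f(n)
  C. nⁿ — O(nⁿ) does not grow strictly slower than h(n)
  D. 3ⁿ — O(3ⁿ) is strictly between O(eⁿ) and O(4ⁿ) ✓

Only option D (3ⁿ) lies strictly between.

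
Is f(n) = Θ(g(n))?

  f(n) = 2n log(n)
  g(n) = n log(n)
True

f(n) = 2n log(n) and g(n) = n log(n) are both O(n log n).
Since they have the same asymptotic growth rate, f(n) = Θ(g(n)) is true.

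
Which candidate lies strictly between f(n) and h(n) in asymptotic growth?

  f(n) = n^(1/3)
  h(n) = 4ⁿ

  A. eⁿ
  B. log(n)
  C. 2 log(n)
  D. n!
A

We need g(n) with n^(1/3) = o(g(n)) and g(n) = o(4ⁿ), i.e. O(n^(1/3)) ≺ g ≺ O(4ⁿ).
Check each option:
  A. eⁿ — O(eⁿ) is strictly between O(n^(1/3)) and O(4ⁿ) ✓
  B. log(n) — O(log n) does not grow strictly faster than f(n)
  C. 2 log(n) — O(log n) does not grow strictly faster than f(n)
  D. n! — O(n!) does not grow strictly slower than h(n)

Only option A (eⁿ) lies strictly between.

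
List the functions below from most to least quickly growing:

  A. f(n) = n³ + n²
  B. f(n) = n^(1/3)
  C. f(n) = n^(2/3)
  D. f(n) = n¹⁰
D > A > C > B

Comparing growth rates:
D = n¹⁰ is O(n¹⁰)
A = n³ + n² is O(n³)
C = n^(2/3) is O(n^(2/3))
B = n^(1/3) is O(n^(1/3))

Therefore, the order from fastest to slowest is: D > A > C > B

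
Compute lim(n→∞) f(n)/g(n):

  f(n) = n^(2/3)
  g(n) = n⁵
0

Since n^(2/3) (O(n^(2/3))) grows slower than n⁵ (O(n⁵)),
the ratio f(n)/g(n) → 0 as n → ∞.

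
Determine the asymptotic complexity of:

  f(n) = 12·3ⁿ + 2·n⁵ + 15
O(3ⁿ)

The dominant term in 12·3ⁿ + 2·n⁵ + 15 is 12·3ⁿ, which is Θ(3ⁿ).
Lower-order terms (2·n⁵, 15) are asymptotically negligible.
Constants are absorbed, so the tightest bound is O(3ⁿ).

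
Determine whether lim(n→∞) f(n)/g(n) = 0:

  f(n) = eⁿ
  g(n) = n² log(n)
False

f(n) = eⁿ is O(eⁿ), and g(n) = n² log(n) is O(n² log n).
Since O(eⁿ) grows faster than or equal to O(n² log n), f(n) = o(g(n)) is false.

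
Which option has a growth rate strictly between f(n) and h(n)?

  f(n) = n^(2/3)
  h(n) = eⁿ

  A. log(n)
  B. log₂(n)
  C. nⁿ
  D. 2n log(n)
D

We need g(n) with n^(2/3) = o(g(n)) and g(n) = o(eⁿ), i.e. O(n^(2/3)) ≺ g ≺ O(eⁿ).
Check each option:
  A. log(n) — O(log n) does not grow strictly faster than f(n)
  B. log₂(n) — O(log n) does not grow strictly faster than f(n)
  C. nⁿ — O(nⁿ) does not grow strictly slower than h(n)
  D. 2n log(n) — O(n log n) is strictly between O(n^(2/3)) and O(eⁿ) ✓

Only option D (2n log(n)) lies strictly between.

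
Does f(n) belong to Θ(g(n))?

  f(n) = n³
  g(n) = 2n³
True

f(n) = n³ and g(n) = 2n³ are both O(n³).
Since they have the same asymptotic growth rate, f(n) = Θ(g(n)) is true.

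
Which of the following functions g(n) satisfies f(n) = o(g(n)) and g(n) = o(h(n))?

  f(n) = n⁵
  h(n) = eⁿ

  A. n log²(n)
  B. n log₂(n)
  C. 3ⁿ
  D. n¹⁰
D

We need g(n) with n⁵ = o(g(n)) and g(n) = o(eⁿ), i.e. O(n⁵) ≺ g ≺ O(eⁿ).
Check each option:
  A. n log²(n) — O(n log² n) does not grow strictly faster than f(n)
  B. n log₂(n) — O(n log n) does not grow strictly faster than f(n)
  C. 3ⁿ — O(3ⁿ) does not grow strictly slower than h(n)
  D. n¹⁰ — O(n¹⁰) is strictly between O(n⁵) and O(eⁿ) ✓

Only option D (n¹⁰) lies strictly between.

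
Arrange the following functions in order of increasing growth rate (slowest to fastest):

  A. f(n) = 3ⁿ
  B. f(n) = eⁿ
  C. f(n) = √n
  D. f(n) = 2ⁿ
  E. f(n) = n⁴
C < E < D < B < A

Comparing growth rates:
C = √n is O(√n)
E = n⁴ is O(n⁴)
D = 2ⁿ is O(2ⁿ)
B = eⁿ is O(eⁿ)
A = 3ⁿ is O(3ⁿ)

Therefore, the order from slowest to fastest is: C < E < D < B < A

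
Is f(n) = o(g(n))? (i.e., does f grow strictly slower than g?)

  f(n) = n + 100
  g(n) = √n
False

f(n) = n + 100 is O(n), and g(n) = √n is O(√n).
Since O(n) grows faster than or equal to O(√n), f(n) = o(g(n)) is false.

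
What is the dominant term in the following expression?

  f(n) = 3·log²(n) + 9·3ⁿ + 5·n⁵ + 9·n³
9·3ⁿ

Looking at each term:
  - 3·log²(n) is O(log² n)
  - 9·3ⁿ is O(3ⁿ)
  - 5·n⁵ is O(n⁵)
  - 9·n³ is O(n³)

The term 9·3ⁿ (O(3ⁿ)) grows fastest and dominates all others.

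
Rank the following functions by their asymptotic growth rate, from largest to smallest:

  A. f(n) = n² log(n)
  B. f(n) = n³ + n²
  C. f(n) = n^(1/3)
B > A > C

Comparing growth rates:
B = n³ + n² is O(n³)
A = n² log(n) is O(n² log n)
C = n^(1/3) is O(n^(1/3))

Therefore, the order from fastest to slowest is: B > A > C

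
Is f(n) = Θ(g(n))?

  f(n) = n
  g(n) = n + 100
True

f(n) = n and g(n) = n + 100 are both O(n).
Since they have the same asymptotic growth rate, f(n) = Θ(g(n)) is true.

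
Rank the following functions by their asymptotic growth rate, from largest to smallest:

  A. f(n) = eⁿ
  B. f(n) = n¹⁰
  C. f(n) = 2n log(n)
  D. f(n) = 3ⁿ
D > A > B > C

Comparing growth rates:
D = 3ⁿ is O(3ⁿ)
A = eⁿ is O(eⁿ)
B = n¹⁰ is O(n¹⁰)
C = 2n log(n) is O(n log n)

Therefore, the order from fastest to slowest is: D > A > B > C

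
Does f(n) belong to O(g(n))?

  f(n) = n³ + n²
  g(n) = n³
True

f(n) = n³ + n² and g(n) = n³ are both O(n³).
Big-O permits equal growth rates (f ≤ c·g for some c), so f(n) = O(g(n)) is true.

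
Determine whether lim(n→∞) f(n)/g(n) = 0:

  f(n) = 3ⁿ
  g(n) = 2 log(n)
False

f(n) = 3ⁿ is O(3ⁿ), and g(n) = 2 log(n) is O(log n).
Since O(3ⁿ) grows faster than or equal to O(log n), f(n) = o(g(n)) is false.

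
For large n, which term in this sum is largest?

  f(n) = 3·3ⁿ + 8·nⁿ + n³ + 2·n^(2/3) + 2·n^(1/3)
8·nⁿ

Looking at each term:
  - 3·3ⁿ is O(3ⁿ)
  - 8·nⁿ is O(nⁿ)
  - n³ is O(n³)
  - 2·n^(2/3) is O(n^(2/3))
  - 2·n^(1/3) is O(n^(1/3))

The term 8·nⁿ (O(nⁿ)) grows fastest and dominates all others.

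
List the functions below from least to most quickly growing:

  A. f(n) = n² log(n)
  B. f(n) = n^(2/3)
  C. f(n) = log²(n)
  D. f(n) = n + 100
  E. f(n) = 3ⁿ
C < B < D < A < E

Comparing growth rates:
C = log²(n) is O(log² n)
B = n^(2/3) is O(n^(2/3))
D = n + 100 is O(n)
A = n² log(n) is O(n² log n)
E = 3ⁿ is O(3ⁿ)

Therefore, the order from slowest to fastest is: C < B < D < A < E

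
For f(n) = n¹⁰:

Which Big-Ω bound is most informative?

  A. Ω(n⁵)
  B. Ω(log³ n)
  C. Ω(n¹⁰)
C

f(n) = n¹⁰ is Ω(n¹⁰).
All listed options are valid Big-Ω bounds (lower bounds),
but Ω(n¹⁰) is the tightest (largest valid bound).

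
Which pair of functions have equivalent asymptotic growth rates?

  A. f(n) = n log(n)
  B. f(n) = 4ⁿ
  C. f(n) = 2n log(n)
A and C

Examining each function:
  A. n log(n) is O(n log n)
  B. 4ⁿ is O(4ⁿ)
  C. 2n log(n) is O(n log n)

Functions A and C both have the same complexity class.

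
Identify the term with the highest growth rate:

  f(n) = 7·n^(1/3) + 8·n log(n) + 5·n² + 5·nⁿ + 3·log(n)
5·nⁿ

Looking at each term:
  - 7·n^(1/3) is O(n^(1/3))
  - 8·n log(n) is O(n log n)
  - 5·n² is O(n²)
  - 5·nⁿ is O(nⁿ)
  - 3·log(n) is O(log n)

The term 5·nⁿ (O(nⁿ)) grows fastest and dominates all others.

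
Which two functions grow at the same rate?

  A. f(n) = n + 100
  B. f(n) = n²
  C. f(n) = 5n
A and C

Examining each function:
  A. n + 100 is O(n)
  B. n² is O(n²)
  C. 5n is O(n)

Functions A and C both have the same complexity class.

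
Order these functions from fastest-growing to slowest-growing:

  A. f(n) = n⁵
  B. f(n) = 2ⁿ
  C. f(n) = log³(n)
B > A > C

Comparing growth rates:
B = 2ⁿ is O(2ⁿ)
A = n⁵ is O(n⁵)
C = log³(n) is O(log³ n)

Therefore, the order from fastest to slowest is: B > A > C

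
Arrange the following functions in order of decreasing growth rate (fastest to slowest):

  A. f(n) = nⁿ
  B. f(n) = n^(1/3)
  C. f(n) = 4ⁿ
A > C > B

Comparing growth rates:
A = nⁿ is O(nⁿ)
C = 4ⁿ is O(4ⁿ)
B = n^(1/3) is O(n^(1/3))

Therefore, the order from fastest to slowest is: A > C > B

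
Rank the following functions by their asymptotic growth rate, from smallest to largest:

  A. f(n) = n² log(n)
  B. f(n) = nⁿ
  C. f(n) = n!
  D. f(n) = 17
D < A < C < B

Comparing growth rates:
D = 17 is O(1)
A = n² log(n) is O(n² log n)
C = n! is O(n!)
B = nⁿ is O(nⁿ)

Therefore, the order from slowest to fastest is: D < A < C < B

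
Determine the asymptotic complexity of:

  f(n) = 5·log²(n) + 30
O(log² n)

The dominant term in 5·log²(n) + 30 is 5·log²(n), which is Θ(log² n).
Lower-order terms (30) are asymptotically negligible.
Constants are absorbed, so the tightest bound is O(log² n).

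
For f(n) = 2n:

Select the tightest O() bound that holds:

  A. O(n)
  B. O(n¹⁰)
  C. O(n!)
A

f(n) = 2n is O(n).
All listed options are valid Big-O bounds (upper bounds),
but O(n) is the tightest (smallest valid bound).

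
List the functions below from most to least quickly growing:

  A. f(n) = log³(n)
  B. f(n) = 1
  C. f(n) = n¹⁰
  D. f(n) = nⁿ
D > C > A > B

Comparing growth rates:
D = nⁿ is O(nⁿ)
C = n¹⁰ is O(n¹⁰)
A = log³(n) is O(log³ n)
B = 1 is O(1)

Therefore, the order from fastest to slowest is: D > C > A > B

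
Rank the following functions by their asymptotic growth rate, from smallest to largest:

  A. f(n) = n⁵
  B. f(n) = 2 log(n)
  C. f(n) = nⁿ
B < A < C

Comparing growth rates:
B = 2 log(n) is O(log n)
A = n⁵ is O(n⁵)
C = nⁿ is O(nⁿ)

Therefore, the order from slowest to fastest is: B < A < C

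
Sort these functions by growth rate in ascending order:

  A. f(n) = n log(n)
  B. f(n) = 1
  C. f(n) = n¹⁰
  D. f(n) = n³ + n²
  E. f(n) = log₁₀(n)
B < E < A < D < C

Comparing growth rates:
B = 1 is O(1)
E = log₁₀(n) is O(log n)
A = n log(n) is O(n log n)
D = n³ + n² is O(n³)
C = n¹⁰ is O(n¹⁰)

Therefore, the order from slowest to fastest is: B < E < A < D < C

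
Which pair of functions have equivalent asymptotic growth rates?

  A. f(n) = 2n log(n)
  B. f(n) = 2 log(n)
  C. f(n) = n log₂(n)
A and C

Examining each function:
  A. 2n log(n) is O(n log n)
  B. 2 log(n) is O(log n)
  C. n log₂(n) is O(n log n)

Functions A and C both have the same complexity class.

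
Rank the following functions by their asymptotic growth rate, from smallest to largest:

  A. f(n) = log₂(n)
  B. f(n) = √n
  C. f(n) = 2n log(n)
A < B < C

Comparing growth rates:
A = log₂(n) is O(log n)
B = √n is O(√n)
C = 2n log(n) is O(n log n)

Therefore, the order from slowest to fastest is: A < B < C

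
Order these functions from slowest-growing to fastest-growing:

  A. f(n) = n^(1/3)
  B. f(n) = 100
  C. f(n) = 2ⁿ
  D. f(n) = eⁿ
B < A < C < D

Comparing growth rates:
B = 100 is O(1)
A = n^(1/3) is O(n^(1/3))
C = 2ⁿ is O(2ⁿ)
D = eⁿ is O(eⁿ)

Therefore, the order from slowest to fastest is: B < A < C < D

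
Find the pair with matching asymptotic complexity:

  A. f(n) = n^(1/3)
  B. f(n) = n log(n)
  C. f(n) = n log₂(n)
B and C

Examining each function:
  A. n^(1/3) is O(n^(1/3))
  B. n log(n) is O(n log n)
  C. n log₂(n) is O(n log n)

Functions B and C both have the same complexity class.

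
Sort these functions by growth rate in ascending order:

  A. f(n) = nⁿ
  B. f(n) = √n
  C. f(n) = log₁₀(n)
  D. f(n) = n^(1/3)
C < D < B < A

Comparing growth rates:
C = log₁₀(n) is O(log n)
D = n^(1/3) is O(n^(1/3))
B = √n is O(√n)
A = nⁿ is O(nⁿ)

Therefore, the order from slowest to fastest is: C < D < B < A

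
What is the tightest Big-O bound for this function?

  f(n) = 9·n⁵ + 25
O(n⁵)

The dominant term in 9·n⁵ + 25 is 9·n⁵, which is Θ(n⁵).
Lower-order terms (25) are asymptotically negligible.
Constants are absorbed, so the tightest bound is O(n⁵).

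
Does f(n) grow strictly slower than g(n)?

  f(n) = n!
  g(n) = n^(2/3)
False

f(n) = n! is O(n!), and g(n) = n^(2/3) is O(n^(2/3)).
Since O(n!) grows faster than or equal to O(n^(2/3)), f(n) = o(g(n)) is false.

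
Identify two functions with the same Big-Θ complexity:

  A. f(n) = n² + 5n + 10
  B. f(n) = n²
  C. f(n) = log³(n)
A and B

Examining each function:
  A. n² + 5n + 10 is O(n²)
  B. n² is O(n²)
  C. log³(n) is O(log³ n)

Functions A and B both have the same complexity class.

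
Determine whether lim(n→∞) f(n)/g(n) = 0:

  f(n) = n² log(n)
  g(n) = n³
True

f(n) = n² log(n) is O(n² log n), and g(n) = n³ is O(n³).
Since O(n² log n) grows strictly slower than O(n³), f(n) = o(g(n)) is true.
This means lim(n→∞) f(n)/g(n) = 0.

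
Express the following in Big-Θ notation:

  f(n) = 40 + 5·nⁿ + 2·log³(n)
Θ(nⁿ)

Order the terms by growth rate: 40 ≺ 2·log³(n) ≺ 5·nⁿ.
The fastest-growing term 5·nⁿ dominates as n → ∞; dropping its constant factor gives Θ(nⁿ).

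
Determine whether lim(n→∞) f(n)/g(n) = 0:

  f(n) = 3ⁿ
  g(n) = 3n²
False

f(n) = 3ⁿ is O(3ⁿ), and g(n) = 3n² is O(n²).
Since O(3ⁿ) grows faster than or equal to O(n²), f(n) = o(g(n)) is false.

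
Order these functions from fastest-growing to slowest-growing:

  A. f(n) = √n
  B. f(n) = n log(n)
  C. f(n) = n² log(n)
C > B > A

Comparing growth rates:
C = n² log(n) is O(n² log n)
B = n log(n) is O(n log n)
A = √n is O(√n)

Therefore, the order from fastest to slowest is: C > B > A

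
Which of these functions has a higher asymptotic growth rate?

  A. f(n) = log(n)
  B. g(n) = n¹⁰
B

f(n) = log(n) is O(log n), while g(n) = n¹⁰ is O(n¹⁰).
Since O(n¹⁰) grows faster than O(log n), g(n) dominates.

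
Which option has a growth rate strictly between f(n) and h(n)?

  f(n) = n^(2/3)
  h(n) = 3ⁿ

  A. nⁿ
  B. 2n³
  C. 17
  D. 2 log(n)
B

We need g(n) with n^(2/3) = o(g(n)) and g(n) = o(3ⁿ), i.e. O(n^(2/3)) ≺ g ≺ O(3ⁿ).
Check each option:
  A. nⁿ — O(nⁿ) does not grow strictly slower than h(n)
  B. 2n³ — O(n³) is strictly between O(n^(2/3)) and O(3ⁿ) ✓
  C. 17 — O(1) does not grow strictly faster than f(n)
  D. 2 log(n) — O(log n) does not grow strictly faster than f(n)

Only option B (2n³) lies strictly between.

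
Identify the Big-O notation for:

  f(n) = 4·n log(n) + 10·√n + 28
O(n log n)

The dominant term in 4·n log(n) + 10·√n + 28 is 4·n log(n), which is Θ(n log n).
Lower-order terms (10·√n, 28) are asymptotically negligible.
Constants are absorbed, so the tightest bound is O(n log n).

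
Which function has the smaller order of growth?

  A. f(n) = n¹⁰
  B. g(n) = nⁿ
A

f(n) = n¹⁰ is O(n¹⁰), while g(n) = nⁿ is O(nⁿ).
Since O(n¹⁰) grows slower than O(nⁿ), f(n) is dominated.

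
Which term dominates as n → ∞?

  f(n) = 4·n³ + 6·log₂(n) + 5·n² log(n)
4·n³

Looking at each term:
  - 4·n³ is O(n³)
  - 6·log₂(n) is O(log n)
  - 5·n² log(n) is O(n² log n)

The term 4·n³ (O(n³)) grows fastest and dominates all others.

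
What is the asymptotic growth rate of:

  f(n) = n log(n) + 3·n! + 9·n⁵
Θ(n!)

Order the terms by growth rate: n log(n) ≺ 9·n⁵ ≺ 3·n!.
The fastest-growing term 3·n! dominates as n → ∞; dropping its constant factor gives Θ(n!).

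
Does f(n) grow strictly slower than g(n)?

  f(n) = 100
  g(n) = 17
False

f(n) = 100 is O(1), and g(n) = 17 is O(1).
Since they have the same growth rate, f(n) = o(g(n)) is false.
(f = o(g) requires f to grow strictly slower, not equal.)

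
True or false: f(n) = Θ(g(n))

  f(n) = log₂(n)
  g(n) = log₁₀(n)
True

f(n) = log₂(n) and g(n) = log₁₀(n) are both O(log n).
Since they have the same asymptotic growth rate, f(n) = Θ(g(n)) is true.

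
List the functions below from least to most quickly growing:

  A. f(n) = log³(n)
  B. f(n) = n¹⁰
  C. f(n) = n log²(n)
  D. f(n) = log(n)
D < A < C < B

Comparing growth rates:
D = log(n) is O(log n)
A = log³(n) is O(log³ n)
C = n log²(n) is O(n log² n)
B = n¹⁰ is O(n¹⁰)

Therefore, the order from slowest to fastest is: D < A < C < B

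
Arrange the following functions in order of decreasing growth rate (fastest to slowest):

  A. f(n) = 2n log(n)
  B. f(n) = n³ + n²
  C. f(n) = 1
B > A > C

Comparing growth rates:
B = n³ + n² is O(n³)
A = 2n log(n) is O(n log n)
C = 1 is O(1)

Therefore, the order from fastest to slowest is: B > A > C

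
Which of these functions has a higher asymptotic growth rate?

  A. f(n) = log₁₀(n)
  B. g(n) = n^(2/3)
B

f(n) = log₁₀(n) is O(log n), while g(n) = n^(2/3) is O(n^(2/3)).
Since O(n^(2/3)) grows faster than O(log n), g(n) dominates.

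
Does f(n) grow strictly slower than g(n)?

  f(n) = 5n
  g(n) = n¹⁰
True

f(n) = 5n is O(n), and g(n) = n¹⁰ is O(n¹⁰).
Since O(n) grows strictly slower than O(n¹⁰), f(n) = o(g(n)) is true.
This means lim(n→∞) f(n)/g(n) = 0.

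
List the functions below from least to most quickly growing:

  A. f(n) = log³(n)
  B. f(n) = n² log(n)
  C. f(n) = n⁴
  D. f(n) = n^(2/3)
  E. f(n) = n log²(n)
A < D < E < B < C

Comparing growth rates:
A = log³(n) is O(log³ n)
D = n^(2/3) is O(n^(2/3))
E = n log²(n) is O(n log² n)
B = n² log(n) is O(n² log n)
C = n⁴ is O(n⁴)

Therefore, the order from slowest to fastest is: A < D < E < B < C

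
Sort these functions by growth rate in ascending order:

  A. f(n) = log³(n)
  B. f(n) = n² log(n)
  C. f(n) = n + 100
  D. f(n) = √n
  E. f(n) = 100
E < A < D < C < B

Comparing growth rates:
E = 100 is O(1)
A = log³(n) is O(log³ n)
D = √n is O(√n)
C = n + 100 is O(n)
B = n² log(n) is O(n² log n)

Therefore, the order from slowest to fastest is: E < A < D < C < B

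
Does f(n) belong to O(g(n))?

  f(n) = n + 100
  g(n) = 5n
True

f(n) = n + 100 and g(n) = 5n are both O(n).
Big-O permits equal growth rates (f ≤ c·g for some c), so f(n) = O(g(n)) is true.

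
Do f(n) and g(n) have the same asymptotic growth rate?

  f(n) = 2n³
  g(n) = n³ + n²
True

f(n) = 2n³ and g(n) = n³ + n² are both O(n³).
Since they have the same asymptotic growth rate, f(n) = Θ(g(n)) is true.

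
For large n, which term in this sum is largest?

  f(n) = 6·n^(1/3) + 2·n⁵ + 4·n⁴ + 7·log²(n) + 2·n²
2·n⁵

Looking at each term:
  - 6·n^(1/3) is O(n^(1/3))
  - 2·n⁵ is O(n⁵)
  - 4·n⁴ is O(n⁴)
  - 7·log²(n) is O(log² n)
  - 2·n² is O(n²)

The term 2·n⁵ (O(n⁵)) grows fastest and dominates all others.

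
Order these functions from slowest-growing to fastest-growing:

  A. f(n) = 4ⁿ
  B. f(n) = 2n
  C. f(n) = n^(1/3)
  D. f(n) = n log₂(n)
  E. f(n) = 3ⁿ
C < B < D < E < A

Comparing growth rates:
C = n^(1/3) is O(n^(1/3))
B = 2n is O(n)
D = n log₂(n) is O(n log n)
E = 3ⁿ is O(3ⁿ)
A = 4ⁿ is O(4ⁿ)

Therefore, the order from slowest to fastest is: C < B < D < E < A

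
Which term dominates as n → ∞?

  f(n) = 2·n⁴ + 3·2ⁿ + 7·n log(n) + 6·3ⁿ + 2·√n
6·3ⁿ

Looking at each term:
  - 2·n⁴ is O(n⁴)
  - 3·2ⁿ is O(2ⁿ)
  - 7·n log(n) is O(n log n)
  - 6·3ⁿ is O(3ⁿ)
  - 2·√n is O(√n)

The term 6·3ⁿ (O(3ⁿ)) grows fastest and dominates all others.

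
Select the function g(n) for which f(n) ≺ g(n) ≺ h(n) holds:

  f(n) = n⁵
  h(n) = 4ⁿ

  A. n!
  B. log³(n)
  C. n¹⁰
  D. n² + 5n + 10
C

We need g(n) with n⁵ = o(g(n)) and g(n) = o(4ⁿ), i.e. O(n⁵) ≺ g ≺ O(4ⁿ).
Check each option:
  A. n! — O(n!) does not grow strictly slower than h(n)
  B. log³(n) — O(log³ n) does not grow strictly faster than f(n)
  C. n¹⁰ — O(n¹⁰) is strictly between O(n⁵) and O(4ⁿ) ✓
  D. n² + 5n + 10 — O(n²) does not grow strictly faster than f(n)

Only option C (n¹⁰) lies strictly between.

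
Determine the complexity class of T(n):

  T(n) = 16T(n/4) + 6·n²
Θ(n² log n)

Master Theorem: a = 16, b = 4, f(n) = 6·n².
Compute the critical exponent d = log₄(16) = 2.
Compare f(n) = Θ(n²) against n^d:
  k = 2 = d, so f(n) = Θ(n^d) — Case 2.
  Work is balanced across levels: T(n) = Θ(n^d log n) = Θ(n² log n).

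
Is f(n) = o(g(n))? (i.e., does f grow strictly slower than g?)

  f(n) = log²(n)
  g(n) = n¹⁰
True

f(n) = log²(n) is O(log² n), and g(n) = n¹⁰ is O(n¹⁰).
Since O(log² n) grows strictly slower than O(n¹⁰), f(n) = o(g(n)) is true.
This means lim(n→∞) f(n)/g(n) = 0.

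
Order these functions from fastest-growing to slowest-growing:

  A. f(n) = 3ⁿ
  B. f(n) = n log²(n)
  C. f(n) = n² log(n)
A > C > B

Comparing growth rates:
A = 3ⁿ is O(3ⁿ)
C = n² log(n) is O(n² log n)
B = n log²(n) is O(n log² n)

Therefore, the order from fastest to slowest is: A > C > B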